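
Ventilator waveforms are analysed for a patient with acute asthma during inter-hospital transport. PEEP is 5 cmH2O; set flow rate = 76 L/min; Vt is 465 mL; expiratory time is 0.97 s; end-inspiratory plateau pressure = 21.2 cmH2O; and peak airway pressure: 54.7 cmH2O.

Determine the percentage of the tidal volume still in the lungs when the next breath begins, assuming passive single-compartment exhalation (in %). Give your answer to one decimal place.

27.9

Flow: 76 L/min ÷ 60 = 1.2667 L/s.
R = (PIP − Pplat)/V̇ = (54.7 − 21.2) / 1.2667 = 33.5/1.2667 = 26.447 cmH2O·s/L.
C = Vt/(Pplat − PEEP) = 465.0 / (21.2 − 5) = 465.0/16.2 = 28.704 mL/cmH2O.
τ = R × C = 26.447 × 0.0287 L/cmH2O = 0.759 s.
Fraction remaining at end-expiration = e^(−Te/τ) = e^(−0.97/0.759) = 0.2786 → 27.86%.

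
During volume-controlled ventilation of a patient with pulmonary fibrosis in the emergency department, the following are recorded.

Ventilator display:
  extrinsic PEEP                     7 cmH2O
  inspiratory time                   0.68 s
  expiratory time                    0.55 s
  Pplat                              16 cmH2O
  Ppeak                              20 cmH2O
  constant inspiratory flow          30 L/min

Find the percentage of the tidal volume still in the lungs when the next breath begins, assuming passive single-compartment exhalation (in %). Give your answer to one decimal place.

Flow: 30 L/min ÷ 60 = 0.5 L/s.
Vt = flow × Ti = 0.5 L/s × 0.68 s × 1000 mL/L = 340.0 mL.
R = (PIP − Pplat)/V̇ = (20 − 16) / 0.5 = 4.0/0.5 = 8.0 cmH2O·s/L.
C = Vt/(Pplat − PEEP) = 340.0 / (16 − 7) = 340.0/9.0 = 37.778 mL/cmH2O.
τ = R × C = 8.0 × 0.03778 L/cmH2O = 0.3022 s.
Fraction remaining at end-expiration = e^(−Te/τ) = e^(−0.55/0.3022) = 0.162 → 16.2%.

16.2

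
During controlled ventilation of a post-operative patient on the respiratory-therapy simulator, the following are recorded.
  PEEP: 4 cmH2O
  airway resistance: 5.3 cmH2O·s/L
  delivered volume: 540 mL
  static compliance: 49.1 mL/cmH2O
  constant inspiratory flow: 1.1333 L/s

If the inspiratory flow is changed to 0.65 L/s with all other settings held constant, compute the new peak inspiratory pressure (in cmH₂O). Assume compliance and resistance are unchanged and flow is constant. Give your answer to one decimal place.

18.4

PIP = Vt/C + R·V̇ + PEEP (constant-flow equation of motion).
Only the resistive term changes: ΔPIP = R × ΔV̇ = 5.3 × (0.65 − 1.1333) = 5.3 × -0.4833 = -2.561 cmH2O.
Original PIP = 540/49.1 + 5.3×1.1333 + 4 = 21.004 cmH2O; new PIP = 21.004 + (-2.561) = 18.443 cmH2O.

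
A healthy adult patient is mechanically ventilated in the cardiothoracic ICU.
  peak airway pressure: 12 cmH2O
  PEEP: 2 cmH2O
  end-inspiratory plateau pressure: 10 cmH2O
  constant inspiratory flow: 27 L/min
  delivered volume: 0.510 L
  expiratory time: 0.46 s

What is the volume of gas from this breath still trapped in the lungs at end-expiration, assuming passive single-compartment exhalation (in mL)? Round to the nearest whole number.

Flow: 27 L/min ÷ 60 = 0.45 L/s.
R = (PIP − Pplat)/V̇ = (12 − 10) / 0.45 = 2.0/0.45 = 4.444 cmH2O·s/L.
C = Vt/(Pplat − PEEP) = 510.0 / (10 − 2) = 510.0/8.0 = 63.75 mL/cmH2O.
τ = R × C = 4.444 × 0.06375 L/cmH2O = 0.2833 s.
Fraction remaining = e^(−Te/τ) = e^(−0.46/0.2833) = 0.1972.
Trapped volume = 510.0 × 0.1972 = 100.57 mL.

101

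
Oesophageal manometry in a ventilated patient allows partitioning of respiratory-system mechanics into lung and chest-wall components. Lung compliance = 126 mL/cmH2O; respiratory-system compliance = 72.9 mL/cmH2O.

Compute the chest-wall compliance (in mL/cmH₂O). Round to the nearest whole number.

1/Ccw = 1/Crs − 1/CL.
1/Ccw = 1/72.9 − 1/126 = 0.005781.
Ccw = 172.98 mL/cmH2O.

173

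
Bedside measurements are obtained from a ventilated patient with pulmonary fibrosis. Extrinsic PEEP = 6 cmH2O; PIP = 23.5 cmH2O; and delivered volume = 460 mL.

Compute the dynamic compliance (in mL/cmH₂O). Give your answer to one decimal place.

Dynamic compliance = Vt / (PIP − PEEP) = 460 / (23.5 − 6) = 460 / 17.5 = 26.286 mL/cmH2O.

26.3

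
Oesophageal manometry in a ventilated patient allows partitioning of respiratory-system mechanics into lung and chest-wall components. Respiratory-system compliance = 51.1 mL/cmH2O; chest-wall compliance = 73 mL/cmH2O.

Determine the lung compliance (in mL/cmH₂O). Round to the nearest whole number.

170

1/CL = 1/Crs − 1/Ccw.
1/CL = 1/51.1 − 1/73 = 0.005871.
CL = 170.33 mL/cmH2O.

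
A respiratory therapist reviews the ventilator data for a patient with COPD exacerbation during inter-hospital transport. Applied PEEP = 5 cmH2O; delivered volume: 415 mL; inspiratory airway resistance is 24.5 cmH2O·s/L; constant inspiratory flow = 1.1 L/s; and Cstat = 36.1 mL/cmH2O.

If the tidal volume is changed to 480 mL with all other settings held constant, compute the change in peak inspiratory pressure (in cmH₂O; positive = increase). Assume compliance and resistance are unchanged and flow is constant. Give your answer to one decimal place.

1.8

PIP = Vt/C + R·V̇ + PEEP (constant-flow equation of motion).
Only the elastic term changes: ΔPIP = ΔVt / C = (480 − 415) / 36.1 = 1.801 cmH2O.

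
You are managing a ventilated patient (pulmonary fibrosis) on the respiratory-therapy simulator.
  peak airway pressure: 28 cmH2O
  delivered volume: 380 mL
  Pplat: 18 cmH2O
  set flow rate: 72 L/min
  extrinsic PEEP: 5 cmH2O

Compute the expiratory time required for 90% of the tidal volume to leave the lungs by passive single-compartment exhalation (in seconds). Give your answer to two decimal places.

Flow: 72 L/min ÷ 60 = 1.2 L/s.
R = (PIP − Pplat)/V̇ = (28 − 18) / 1.2 = 10.0/1.2 = 8.333 cmH2O·s/L.
C = Vt/(Pplat − PEEP) = 380.0 / (18 − 5) = 380.0/13.0 = 29.231 mL/cmH2O.
τ = R × C = 8.333 × 0.02923 L/cmH2O = 0.2436 s.
t = −τ·ln(1 − 0.90) = −0.2436·ln(0.1) = 0.5609 s.

0.56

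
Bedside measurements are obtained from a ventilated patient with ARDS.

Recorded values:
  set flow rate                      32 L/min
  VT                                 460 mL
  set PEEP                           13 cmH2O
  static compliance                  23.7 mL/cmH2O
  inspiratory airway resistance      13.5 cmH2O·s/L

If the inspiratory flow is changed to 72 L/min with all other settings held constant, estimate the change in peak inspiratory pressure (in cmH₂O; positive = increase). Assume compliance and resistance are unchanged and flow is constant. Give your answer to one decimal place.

9.0

Flow: 32 L/min ÷ 60 = 0.5333 L/s.
New flow: 72 L/min ÷ 60 = 1.2 L/s.
PIP = Vt/C + R·V̇ + PEEP (constant-flow equation of motion).
Only the resistive term changes: ΔPIP = R × ΔV̇ = 13.5 × (1.2 − 0.5333) = 13.5 × 0.6667 = 9.0 cmH2O.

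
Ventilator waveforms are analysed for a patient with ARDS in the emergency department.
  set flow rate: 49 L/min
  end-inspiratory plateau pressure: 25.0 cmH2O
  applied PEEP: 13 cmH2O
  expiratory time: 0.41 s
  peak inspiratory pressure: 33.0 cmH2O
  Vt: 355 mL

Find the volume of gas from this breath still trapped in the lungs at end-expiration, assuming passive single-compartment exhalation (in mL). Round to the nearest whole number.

86

Flow: 49 L/min ÷ 60 = 0.8167 L/s.
R = (PIP − Pplat)/V̇ = (33.0 − 25.0) / 0.8167 = 8.0/0.8167 = 9.796 cmH2O·s/L.
C = Vt/(Pplat − PEEP) = 355.0 / (25.0 − 13) = 355.0/12.0 = 29.583 mL/cmH2O.
τ = R × C = 9.796 × 0.02958 L/cmH2O = 0.2898 s.
Fraction remaining = e^(−Te/τ) = e^(−0.41/0.2898) = 0.243.
Trapped volume = 355.0 × 0.243 = 86.265 mL.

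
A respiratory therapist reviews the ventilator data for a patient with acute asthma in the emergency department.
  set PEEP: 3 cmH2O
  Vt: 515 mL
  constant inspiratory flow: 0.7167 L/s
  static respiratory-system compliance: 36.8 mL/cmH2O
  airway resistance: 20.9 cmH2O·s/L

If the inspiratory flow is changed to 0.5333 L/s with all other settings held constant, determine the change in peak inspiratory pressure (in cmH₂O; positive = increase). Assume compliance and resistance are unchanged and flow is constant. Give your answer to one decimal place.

-3.8

PIP = Vt/C + R·V̇ + PEEP (constant-flow equation of motion).
Only the resistive term changes: ΔPIP = R × ΔV̇ = 20.9 × (0.5333 − 0.7167) = 20.9 × -0.1834 = -3.833 cmH2O.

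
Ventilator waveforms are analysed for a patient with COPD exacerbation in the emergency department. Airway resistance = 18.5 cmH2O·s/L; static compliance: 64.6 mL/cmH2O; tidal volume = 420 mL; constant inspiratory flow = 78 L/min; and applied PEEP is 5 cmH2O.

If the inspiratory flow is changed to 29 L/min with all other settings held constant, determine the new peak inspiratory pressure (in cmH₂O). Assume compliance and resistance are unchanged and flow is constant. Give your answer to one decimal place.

Flow: 78 L/min ÷ 60 = 1.3 L/s.
New flow: 29 L/min ÷ 60 = 0.4833 L/s.
PIP = Vt/C + R·V̇ + PEEP (constant-flow equation of motion).
Only the resistive term changes: ΔPIP = R × ΔV̇ = 18.5 × (0.4833 − 1.3) = 18.5 × -0.8167 = -15.109 cmH2O.
Original PIP = 420/64.6 + 18.5×1.3 + 5 = 35.552 cmH2O; new PIP = 35.552 + (-15.109) = 20.443 cmH2O.

20.4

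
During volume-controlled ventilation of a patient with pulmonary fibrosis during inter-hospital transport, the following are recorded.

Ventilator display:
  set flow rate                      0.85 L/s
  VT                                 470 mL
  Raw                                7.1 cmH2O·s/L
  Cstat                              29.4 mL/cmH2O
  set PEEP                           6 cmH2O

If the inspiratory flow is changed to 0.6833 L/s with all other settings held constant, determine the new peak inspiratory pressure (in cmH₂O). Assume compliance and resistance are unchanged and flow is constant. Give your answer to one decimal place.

PIP = Vt/C + R·V̇ + PEEP (constant-flow equation of motion).
Only the resistive term changes: ΔPIP = R × ΔV̇ = 7.1 × (0.6833 − 0.85) = 7.1 × -0.1667 = -1.184 cmH2O.
Original PIP = 470/29.4 + 7.1×0.85 + 6 = 28.021 cmH2O; new PIP = 28.021 + (-1.184) = 26.837 cmH2O.

26.8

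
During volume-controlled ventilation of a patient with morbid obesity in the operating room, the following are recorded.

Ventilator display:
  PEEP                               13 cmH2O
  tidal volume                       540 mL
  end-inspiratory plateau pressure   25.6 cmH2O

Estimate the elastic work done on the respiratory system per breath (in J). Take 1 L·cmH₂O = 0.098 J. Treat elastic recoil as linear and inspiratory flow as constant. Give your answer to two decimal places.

Elastic work ≈ ½ × (Pplat − PEEP) × Vt = 0.5 × (25.6 − 13) × 0.540 L = 0.5 × 12.6 × 0.540 = 3.402 L·cmH2O.
× 0.098 J/(L·cmH2O) → 0.3334 J.

0.33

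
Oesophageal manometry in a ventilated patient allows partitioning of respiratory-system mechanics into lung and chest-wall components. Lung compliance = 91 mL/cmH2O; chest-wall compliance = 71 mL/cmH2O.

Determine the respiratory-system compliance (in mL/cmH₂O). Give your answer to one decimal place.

Lung and chest wall are elastances in series: 1/Crs = 1/CL + 1/Ccw.
1/Crs = 1/91 + 1/71 = 0.02507.
Crs = 39.888 mL/cmH2O.

39.9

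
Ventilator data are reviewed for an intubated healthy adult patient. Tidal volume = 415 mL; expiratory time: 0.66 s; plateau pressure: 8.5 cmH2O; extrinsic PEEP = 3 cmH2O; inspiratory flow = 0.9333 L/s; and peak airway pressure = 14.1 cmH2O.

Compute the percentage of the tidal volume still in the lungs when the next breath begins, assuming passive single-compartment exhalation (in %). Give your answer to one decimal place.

R = (PIP − Pplat)/V̇ = (14.1 − 8.5) / 0.9333 = 5.6/0.9333 = 6.0 cmH2O·s/L.
C = Vt/(Pplat − PEEP) = 415.0 / (8.5 − 3) = 415.0/5.5 = 75.455 mL/cmH2O.
τ = R × C = 6.0 × 0.07546 L/cmH2O = 0.4528 s.
Fraction remaining at end-expiration = e^(−Te/τ) = e^(−0.66/0.4528) = 0.2328 → 23.28%.

23.3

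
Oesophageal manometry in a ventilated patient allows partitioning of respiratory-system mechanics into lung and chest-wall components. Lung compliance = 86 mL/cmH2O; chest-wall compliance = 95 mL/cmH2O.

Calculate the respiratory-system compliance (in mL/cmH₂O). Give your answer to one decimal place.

Lung and chest wall are elastances in series: 1/Crs = 1/CL + 1/Ccw.
1/Crs = 1/86 + 1/95 = 0.02215.
Crs = 45.147 mL/cmH2O.

45.1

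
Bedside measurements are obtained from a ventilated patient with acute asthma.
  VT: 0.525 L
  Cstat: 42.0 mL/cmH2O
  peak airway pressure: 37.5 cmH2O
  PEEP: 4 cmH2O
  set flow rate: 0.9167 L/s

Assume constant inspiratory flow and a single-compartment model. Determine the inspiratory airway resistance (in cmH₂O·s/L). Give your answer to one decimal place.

Equation of motion (constant flow): PIP = Vt/C + R·V̇ + PEEP.
R·V̇ = PIP − Vt/C − PEEP = 37.5 − 525/42.0 − 4 = 37.5 − 12.5 − 4 = 21.0 cmH2O.
R = 21.0 / 0.9167 = 22.908 cmH2O·s/L.

22.9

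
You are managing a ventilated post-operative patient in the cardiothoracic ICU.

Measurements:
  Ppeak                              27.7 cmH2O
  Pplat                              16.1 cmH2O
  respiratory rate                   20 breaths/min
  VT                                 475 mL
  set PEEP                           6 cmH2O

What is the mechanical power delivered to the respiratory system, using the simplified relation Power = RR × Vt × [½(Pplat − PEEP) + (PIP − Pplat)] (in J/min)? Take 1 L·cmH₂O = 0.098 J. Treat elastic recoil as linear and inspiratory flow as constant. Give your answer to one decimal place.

15.5

Per-breath work = Vt × [½(Pplat−PEEP) + (PIP−Pplat)] = 0.475 × [0.5×10.1 + 11.6] = 0.475 × 16.65 = 7.909 L·cmH2O.
Power = 20 × 7.909 = 158.18 L·cmH2O/min.
× 0.098 J/(L·cmH2O) → 15.502 J/min.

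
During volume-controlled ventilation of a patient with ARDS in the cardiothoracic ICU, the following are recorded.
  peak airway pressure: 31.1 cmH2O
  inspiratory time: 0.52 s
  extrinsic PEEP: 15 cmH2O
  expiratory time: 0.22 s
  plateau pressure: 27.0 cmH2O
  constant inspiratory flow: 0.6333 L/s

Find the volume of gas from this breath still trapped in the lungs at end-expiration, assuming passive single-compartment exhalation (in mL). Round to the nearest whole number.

95

Vt = flow × Ti = 0.6333 L/s × 0.52 s × 1000 mL/L = 329.32 mL.
R = (PIP − Pplat)/V̇ = (31.1 − 27.0) / 0.6333 = 4.1/0.6333 = 6.474 cmH2O·s/L.
C = Vt/(Pplat − PEEP) = 329.32 / (27.0 − 15) = 329.32/12.0 = 27.443 mL/cmH2O.
τ = R × C = 6.474 × 0.02744 L/cmH2O = 0.1776 s.
Fraction remaining = e^(−Te/τ) = e^(−0.22/0.1776) = 0.2897.
Trapped volume = 329.32 × 0.2897 = 95.404 mL.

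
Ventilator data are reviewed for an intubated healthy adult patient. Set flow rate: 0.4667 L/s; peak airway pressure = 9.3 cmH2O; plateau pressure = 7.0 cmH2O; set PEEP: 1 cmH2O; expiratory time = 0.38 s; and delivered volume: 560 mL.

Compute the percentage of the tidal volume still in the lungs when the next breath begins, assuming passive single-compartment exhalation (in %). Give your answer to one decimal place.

43.8

R = (PIP − Pplat)/V̇ = (9.3 − 7.0) / 0.4667 = 2.3/0.4667 = 4.928 cmH2O·s/L.
C = Vt/(Pplat − PEEP) = 560.0 / (7.0 − 1) = 560.0/6.0 = 93.333 mL/cmH2O.
τ = R × C = 4.928 × 0.09333 L/cmH2O = 0.4599 s.
Fraction remaining at end-expiration = e^(−Te/τ) = e^(−0.38/0.4599) = 0.4377 → 43.77%.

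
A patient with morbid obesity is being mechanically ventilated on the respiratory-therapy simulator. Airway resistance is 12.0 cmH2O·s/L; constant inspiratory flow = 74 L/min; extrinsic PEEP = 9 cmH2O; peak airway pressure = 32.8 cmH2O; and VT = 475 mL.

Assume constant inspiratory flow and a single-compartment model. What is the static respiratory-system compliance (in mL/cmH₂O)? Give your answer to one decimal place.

Flow: 74 L/min ÷ 60 = 1.2333 L/s.
Equation of motion (constant flow): PIP = Vt/C + R·V̇ + PEEP.
Vt/C = PIP − R·V̇ − PEEP = 32.8 − 12.0×1.2333 − 9 = 32.8 − 14.8 − 9 = 9.0 cmH2O.
C = Vt / 9.0 = 475 / 9.0 = 52.778 mL/cmH2O.

52.8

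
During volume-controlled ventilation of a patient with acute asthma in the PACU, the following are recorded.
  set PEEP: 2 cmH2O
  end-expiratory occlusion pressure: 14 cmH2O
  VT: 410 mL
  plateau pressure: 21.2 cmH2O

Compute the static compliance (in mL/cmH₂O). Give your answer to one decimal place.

End-expiratory occlusion gives total PEEP = 14 cmH2O (intrinsic PEEP = 14 − 2 = 12). Use total PEEP for the elastic gradient.
Cstat = Vt / (Pplat − PEEPtotal) = 410 / (21.2 − 14) = 410 / 7.2 = 56.944 mL/cmH2O.

56.9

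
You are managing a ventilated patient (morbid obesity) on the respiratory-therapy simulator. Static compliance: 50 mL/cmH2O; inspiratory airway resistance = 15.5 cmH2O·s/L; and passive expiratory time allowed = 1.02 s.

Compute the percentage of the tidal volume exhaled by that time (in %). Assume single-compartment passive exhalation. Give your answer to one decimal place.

τ = R × C = 15.5 × 50 mL/cmH2O = 15.5 × 0.050 L/cmH2O = 0.775 s.
Passive exhalation: V(t)/V₀ = e^(−t/τ) = e^(−1.02/0.775) = 0.2682.
Fraction exhaled = 1 − 0.2682 = 0.7318 → 73.18%.

73.2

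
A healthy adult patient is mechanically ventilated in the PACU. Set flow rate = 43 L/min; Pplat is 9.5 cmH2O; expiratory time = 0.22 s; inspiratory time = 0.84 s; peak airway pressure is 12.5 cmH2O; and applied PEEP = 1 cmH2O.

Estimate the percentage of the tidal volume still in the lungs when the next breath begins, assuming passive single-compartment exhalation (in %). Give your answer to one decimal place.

47.6

Flow: 43 L/min ÷ 60 = 0.7167 L/s.
Vt = flow × Ti = 0.7167 L/s × 0.84 s × 1000 mL/L = 602.03 mL.
R = (PIP − Pplat)/V̇ = (12.5 − 9.5) / 0.7167 = 3.0/0.7167 = 4.186 cmH2O·s/L.
C = Vt/(Pplat − PEEP) = 602.03 / (9.5 − 1) = 602.03/8.5 = 70.827 mL/cmH2O.
τ = R × C = 4.186 × 0.07083 L/cmH2O = 0.2965 s.
Fraction remaining at end-expiration = e^(−Te/τ) = e^(−0.22/0.2965) = 0.4762 → 47.62%.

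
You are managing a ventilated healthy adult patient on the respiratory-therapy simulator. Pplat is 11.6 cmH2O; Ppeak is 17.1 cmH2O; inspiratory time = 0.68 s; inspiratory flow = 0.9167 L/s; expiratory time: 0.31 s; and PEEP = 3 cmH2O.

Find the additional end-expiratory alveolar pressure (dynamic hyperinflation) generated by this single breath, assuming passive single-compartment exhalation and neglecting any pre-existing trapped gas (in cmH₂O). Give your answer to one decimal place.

4.2

Vt = flow × Ti = 0.9167 L/s × 0.68 s × 1000 mL/L = 623.36 mL.
R = (PIP − Pplat)/V̇ = (17.1 − 11.6) / 0.9167 = 5.5/0.9167 = 6.0 cmH2O·s/L.
C = Vt/(Pplat − PEEP) = 623.36 / (11.6 − 3) = 623.36/8.6 = 72.484 mL/cmH2O.
τ = R × C = 6.0 × 0.07248 L/cmH2O = 0.4349 s.
Fraction remaining = e^(−Te/τ) = e^(−0.31/0.4349) = 0.4903; trapped volume = 623.36 × 0.4903 = 305.63 mL.
Additional alveolar pressure from trapping ≈ V_trapped / C = 305.63 / 72.484 = 4.217 cmH2O.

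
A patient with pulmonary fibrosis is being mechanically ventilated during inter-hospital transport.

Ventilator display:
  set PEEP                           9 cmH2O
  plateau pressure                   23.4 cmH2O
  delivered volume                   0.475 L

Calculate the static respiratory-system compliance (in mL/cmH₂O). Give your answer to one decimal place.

33.0

Cstat = Vt / (Pplat − PEEP) = 475 / (23.4 − 9) = 475 / 14.4 = 32.986 mL/cmH2O.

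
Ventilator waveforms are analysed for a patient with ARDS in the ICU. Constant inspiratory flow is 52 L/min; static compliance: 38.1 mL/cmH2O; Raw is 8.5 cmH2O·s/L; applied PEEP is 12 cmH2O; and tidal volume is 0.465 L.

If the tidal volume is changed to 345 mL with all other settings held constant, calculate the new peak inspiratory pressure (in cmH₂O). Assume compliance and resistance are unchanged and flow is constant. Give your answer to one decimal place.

28.4

Flow: 52 L/min ÷ 60 = 0.8667 L/s.
PIP = Vt/C + R·V̇ + PEEP (constant-flow equation of motion).
Only the elastic term changes: ΔPIP = ΔVt / C = (345 − 465) / 38.1 = -3.15 cmH2O.
Original PIP = 465/38.1 + 8.5×0.8667 + 12 = 31.572 cmH2O; new PIP = 31.572 + (-3.15) = 28.422 cmH2O.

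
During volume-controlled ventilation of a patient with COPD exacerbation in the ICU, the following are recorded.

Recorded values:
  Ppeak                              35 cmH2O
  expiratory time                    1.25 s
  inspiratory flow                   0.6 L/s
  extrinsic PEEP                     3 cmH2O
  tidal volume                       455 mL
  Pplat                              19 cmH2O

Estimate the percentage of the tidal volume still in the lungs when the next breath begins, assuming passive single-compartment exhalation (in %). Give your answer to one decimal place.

19.2

R = (PIP − Pplat)/V̇ = (35 − 19) / 0.6 = 16.0/0.6 = 26.667 cmH2O·s/L.
C = Vt/(Pplat − PEEP) = 455.0 / (19 − 3) = 455.0/16.0 = 28.438 mL/cmH2O.
τ = R × C = 26.667 × 0.02844 L/cmH2O = 0.7584 s.
Fraction remaining at end-expiration = e^(−Te/τ) = e^(−1.25/0.7584) = 0.1924 → 19.24%.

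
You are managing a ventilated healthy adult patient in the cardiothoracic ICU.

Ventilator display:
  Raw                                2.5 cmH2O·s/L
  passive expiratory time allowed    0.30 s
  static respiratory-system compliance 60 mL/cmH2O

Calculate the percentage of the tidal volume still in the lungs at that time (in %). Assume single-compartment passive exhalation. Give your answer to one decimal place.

τ = R × C = 2.5 × 60 mL/cmH2O = 2.5 × 0.060 L/cmH2O = 0.15 s.
Passive exhalation: V(t)/V₀ = e^(−t/τ) = e^(−0.30/0.15) = 0.1353.
Fraction remaining = 0.1353 → 13.53%.

13.5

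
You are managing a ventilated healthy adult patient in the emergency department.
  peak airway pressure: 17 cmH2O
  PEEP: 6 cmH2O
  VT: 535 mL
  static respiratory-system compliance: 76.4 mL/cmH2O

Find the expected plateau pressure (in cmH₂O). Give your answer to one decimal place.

13.0

Pplat = PEEP + Vt / Cstat = 6 + 535 / 76.4 = 6 + 7.003 = 13.003 cmH2O.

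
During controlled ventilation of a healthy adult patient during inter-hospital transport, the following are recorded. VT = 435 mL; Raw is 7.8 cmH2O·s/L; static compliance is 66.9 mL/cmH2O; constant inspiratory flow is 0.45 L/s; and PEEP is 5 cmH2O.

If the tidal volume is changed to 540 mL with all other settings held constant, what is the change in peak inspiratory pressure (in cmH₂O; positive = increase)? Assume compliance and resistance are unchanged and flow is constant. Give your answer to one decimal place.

PIP = Vt/C + R·V̇ + PEEP (constant-flow equation of motion).
Only the elastic term changes: ΔPIP = ΔVt / C = (540 − 435) / 66.9 = 1.57 cmH2O.

1.6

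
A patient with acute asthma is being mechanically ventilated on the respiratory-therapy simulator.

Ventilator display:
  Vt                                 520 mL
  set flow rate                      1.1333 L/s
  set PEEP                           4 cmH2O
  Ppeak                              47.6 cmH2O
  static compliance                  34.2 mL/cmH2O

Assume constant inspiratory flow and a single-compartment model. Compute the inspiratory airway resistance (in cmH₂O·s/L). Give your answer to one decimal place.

Equation of motion (constant flow): PIP = Vt/C + R·V̇ + PEEP.
R·V̇ = PIP − Vt/C − PEEP = 47.6 − 520/34.2 − 4 = 47.6 − 15.205 − 4 = 28.395 cmH2O.
R = 28.395 / 1.1333 = 25.055 cmH2O·s/L.

25.1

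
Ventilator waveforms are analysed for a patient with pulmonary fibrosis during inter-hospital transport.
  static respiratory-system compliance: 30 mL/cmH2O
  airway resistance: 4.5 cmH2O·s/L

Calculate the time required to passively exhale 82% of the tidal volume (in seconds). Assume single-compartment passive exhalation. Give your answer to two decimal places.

τ = R × C = 4.5 × 30 mL/cmH2O = 4.5 × 0.030 L/cmH2O = 0.135 s.
Exhaled fraction f = 1 − e^(−t/τ) → t = −τ·ln(1 − f) = −0.135·ln(0.18) = 0.2315 s.

0.23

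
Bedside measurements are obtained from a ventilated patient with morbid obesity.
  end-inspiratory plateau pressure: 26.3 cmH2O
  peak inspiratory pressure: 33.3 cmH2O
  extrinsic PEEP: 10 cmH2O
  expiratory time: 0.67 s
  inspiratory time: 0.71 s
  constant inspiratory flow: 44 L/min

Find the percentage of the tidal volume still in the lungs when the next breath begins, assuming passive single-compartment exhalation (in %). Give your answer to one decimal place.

Flow: 44 L/min ÷ 60 = 0.7333 L/s.
Vt = flow × Ti = 0.7333 L/s × 0.71 s × 1000 mL/L = 520.64 mL.
R = (PIP − Pplat)/V̇ = (33.3 − 26.3) / 0.7333 = 7.0/0.7333 = 9.546 cmH2O·s/L.
C = Vt/(Pplat − PEEP) = 520.64 / (26.3 − 10) = 520.64/16.3 = 31.941 mL/cmH2O.
τ = R × C = 9.546 × 0.03194 L/cmH2O = 0.3049 s.
Fraction remaining at end-expiration = e^(−Te/τ) = e^(−0.67/0.3049) = 0.1111 → 11.11%.

11.1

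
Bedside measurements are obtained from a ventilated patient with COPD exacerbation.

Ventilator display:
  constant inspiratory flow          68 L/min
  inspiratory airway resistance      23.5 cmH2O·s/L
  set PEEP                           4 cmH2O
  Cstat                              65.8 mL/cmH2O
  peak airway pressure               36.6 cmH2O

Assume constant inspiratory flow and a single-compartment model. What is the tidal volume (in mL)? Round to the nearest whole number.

Flow: 68 L/min ÷ 60 = 1.1333 L/s.
Equation of motion (constant flow): PIP = Vt/C + R·V̇ + PEEP.
Vt/C = PIP − R·V̇ − PEEP = 36.6 − 26.633 − 4 = 5.967 cmH2O.
Vt = C × 5.967 = 65.8 × 5.967 = 392.63 mL.

393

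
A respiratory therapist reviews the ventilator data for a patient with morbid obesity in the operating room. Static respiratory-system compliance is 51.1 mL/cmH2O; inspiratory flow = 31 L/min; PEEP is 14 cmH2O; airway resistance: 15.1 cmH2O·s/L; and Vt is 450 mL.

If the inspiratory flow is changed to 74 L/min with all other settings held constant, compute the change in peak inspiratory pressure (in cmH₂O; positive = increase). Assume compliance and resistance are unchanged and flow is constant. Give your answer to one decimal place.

Flow: 31 L/min ÷ 60 = 0.5167 L/s.
New flow: 74 L/min ÷ 60 = 1.2333 L/s.
PIP = Vt/C + R·V̇ + PEEP (constant-flow equation of motion).
Only the resistive term changes: ΔPIP = R × ΔV̇ = 15.1 × (1.2333 − 0.5167) = 15.1 × 0.7166 = 10.821 cmH2O.

10.8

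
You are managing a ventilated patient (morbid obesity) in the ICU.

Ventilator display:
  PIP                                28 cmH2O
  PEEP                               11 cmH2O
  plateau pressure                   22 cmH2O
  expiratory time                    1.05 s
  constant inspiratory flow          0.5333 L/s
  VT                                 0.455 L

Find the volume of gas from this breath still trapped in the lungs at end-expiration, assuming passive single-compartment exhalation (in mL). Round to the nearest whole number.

48

R = (PIP − Pplat)/V̇ = (28 − 22) / 0.5333 = 6.0/0.5333 = 11.251 cmH2O·s/L.
C = Vt/(Pplat − PEEP) = 455.0 / (22 − 11) = 455.0/11.0 = 41.364 mL/cmH2O.
τ = R × C = 11.251 × 0.04136 L/cmH2O = 0.4653 s.
Fraction remaining = e^(−Te/τ) = e^(−1.05/0.4653) = 0.1047.
Trapped volume = 455.0 × 0.1047 = 47.639 mL.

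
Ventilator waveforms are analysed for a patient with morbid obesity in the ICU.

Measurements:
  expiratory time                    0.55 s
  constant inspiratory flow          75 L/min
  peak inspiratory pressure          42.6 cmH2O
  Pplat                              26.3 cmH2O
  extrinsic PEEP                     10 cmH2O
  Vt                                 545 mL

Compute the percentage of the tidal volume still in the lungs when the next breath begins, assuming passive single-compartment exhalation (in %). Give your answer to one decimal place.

28.3

Flow: 75 L/min ÷ 60 = 1.25 L/s.
R = (PIP − Pplat)/V̇ = (42.6 − 26.3) / 1.25 = 16.3/1.25 = 13.04 cmH2O·s/L.
C = Vt/(Pplat − PEEP) = 545.0 / (26.3 − 10) = 545.0/16.3 = 33.436 mL/cmH2O.
τ = R × C = 13.04 × 0.03344 L/cmH2O = 0.4361 s.
Fraction remaining at end-expiration = e^(−Te/τ) = e^(−0.55/0.4361) = 0.2833 → 28.33%.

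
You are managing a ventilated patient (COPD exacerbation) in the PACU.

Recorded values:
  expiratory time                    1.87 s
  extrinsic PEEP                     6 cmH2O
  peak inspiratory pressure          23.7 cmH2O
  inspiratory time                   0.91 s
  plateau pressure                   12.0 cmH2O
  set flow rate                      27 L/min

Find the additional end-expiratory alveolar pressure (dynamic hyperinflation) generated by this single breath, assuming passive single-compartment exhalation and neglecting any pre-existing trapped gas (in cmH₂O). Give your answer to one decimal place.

Flow: 27 L/min ÷ 60 = 0.45 L/s.
Vt = flow × Ti = 0.45 L/s × 0.91 s × 1000 mL/L = 409.5 mL.
R = (PIP − Pplat)/V̇ = (23.7 − 12.0) / 0.45 = 11.7/0.45 = 26.0 cmH2O·s/L.
C = Vt/(Pplat − PEEP) = 409.5 / (12.0 − 6) = 409.5/6.0 = 68.25 mL/cmH2O.
τ = R × C = 26.0 × 0.06825 L/cmH2O = 1.775 s.
Fraction remaining = e^(−Te/τ) = e^(−1.87/1.775) = 0.3487; trapped volume = 409.5 × 0.3487 = 142.79 mL.
Additional alveolar pressure from trapping ≈ V_trapped / C = 142.79 / 68.25 = 2.092 cmH2O.

2.1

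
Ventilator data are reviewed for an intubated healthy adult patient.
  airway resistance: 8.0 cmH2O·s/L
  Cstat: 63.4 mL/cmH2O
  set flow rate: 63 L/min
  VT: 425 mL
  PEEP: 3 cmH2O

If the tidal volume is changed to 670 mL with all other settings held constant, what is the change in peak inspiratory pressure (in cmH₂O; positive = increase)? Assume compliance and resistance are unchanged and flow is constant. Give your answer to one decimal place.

PIP = Vt/C + R·V̇ + PEEP (constant-flow equation of motion).
Only the elastic term changes: ΔPIP = ΔVt / C = (670 − 425) / 63.4 = 3.864 cmH2O.

3.9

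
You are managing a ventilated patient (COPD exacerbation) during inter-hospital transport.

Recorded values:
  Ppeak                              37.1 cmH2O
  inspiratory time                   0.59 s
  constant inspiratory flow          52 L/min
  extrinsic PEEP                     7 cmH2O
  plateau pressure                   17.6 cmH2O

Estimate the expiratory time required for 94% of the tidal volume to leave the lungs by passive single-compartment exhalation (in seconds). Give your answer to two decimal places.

3.05

Flow: 52 L/min ÷ 60 = 0.8667 L/s.
Vt = flow × Ti = 0.8667 L/s × 0.59 s × 1000 mL/L = 511.35 mL.
R = (PIP − Pplat)/V̇ = (37.1 − 17.6) / 0.8667 = 19.5/0.8667 = 22.499 cmH2O·s/L.
C = Vt/(Pplat − PEEP) = 511.35 / (17.6 − 7) = 511.35/10.6 = 48.241 mL/cmH2O.
τ = R × C = 22.499 × 0.04824 L/cmH2O = 1.085 s.
t = −τ·ln(1 − 0.94) = −1.085·ln(0.06) = 3.053 s.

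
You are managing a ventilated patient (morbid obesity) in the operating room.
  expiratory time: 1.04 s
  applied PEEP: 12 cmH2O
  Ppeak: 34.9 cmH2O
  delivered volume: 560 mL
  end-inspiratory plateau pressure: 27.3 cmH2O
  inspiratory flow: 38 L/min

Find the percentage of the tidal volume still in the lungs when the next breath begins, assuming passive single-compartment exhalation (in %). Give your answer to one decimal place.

9.4

Flow: 38 L/min ÷ 60 = 0.6333 L/s.
R = (PIP − Pplat)/V̇ = (34.9 − 27.3) / 0.6333 = 7.6/0.6333 = 12.001 cmH2O·s/L.
C = Vt/(Pplat − PEEP) = 560.0 / (27.3 − 12) = 560.0/15.3 = 36.601 mL/cmH2O.
τ = R × C = 12.001 × 0.0366 L/cmH2O = 0.4392 s.
Fraction remaining at end-expiration = e^(−Te/τ) = e^(−1.04/0.4392) = 0.09367 → 9.367%.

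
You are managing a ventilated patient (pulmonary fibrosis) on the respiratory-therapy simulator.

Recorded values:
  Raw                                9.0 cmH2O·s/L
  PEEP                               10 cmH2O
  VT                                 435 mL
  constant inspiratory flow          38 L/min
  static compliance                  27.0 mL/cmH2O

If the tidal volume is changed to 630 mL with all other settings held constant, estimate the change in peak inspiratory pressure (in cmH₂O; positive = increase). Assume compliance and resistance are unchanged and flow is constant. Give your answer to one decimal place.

PIP = Vt/C + R·V̇ + PEEP (constant-flow equation of motion).
Only the elastic term changes: ΔPIP = ΔVt / C = (630 − 435) / 27.0 = 7.222 cmH2O.

7.2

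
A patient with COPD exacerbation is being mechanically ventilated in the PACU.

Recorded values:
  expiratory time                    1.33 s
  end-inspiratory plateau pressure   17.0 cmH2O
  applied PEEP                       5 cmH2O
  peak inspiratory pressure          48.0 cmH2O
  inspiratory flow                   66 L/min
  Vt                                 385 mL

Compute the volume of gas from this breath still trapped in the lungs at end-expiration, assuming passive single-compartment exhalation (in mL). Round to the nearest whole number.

88

Flow: 66 L/min ÷ 60 = 1.1 L/s.
R = (PIP − Pplat)/V̇ = (48.0 − 17.0) / 1.1 = 31.0/1.1 = 28.182 cmH2O·s/L.
C = Vt/(Pplat − PEEP) = 385.0 / (17.0 − 5) = 385.0/12.0 = 32.083 mL/cmH2O.
τ = R × C = 28.182 × 0.03208 L/cmH2O = 0.9041 s.
Fraction remaining = e^(−Te/τ) = e^(−1.33/0.9041) = 0.2297.
Trapped volume = 385.0 × 0.2297 = 88.435 mL.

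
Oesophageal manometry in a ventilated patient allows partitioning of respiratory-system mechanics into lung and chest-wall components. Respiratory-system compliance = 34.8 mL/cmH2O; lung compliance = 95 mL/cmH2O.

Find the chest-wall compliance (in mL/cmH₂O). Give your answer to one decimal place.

1/Ccw = 1/Crs − 1/CL.
1/Ccw = 1/34.8 − 1/95 = 0.01821.
Ccw = 54.915 mL/cmH2O.

54.9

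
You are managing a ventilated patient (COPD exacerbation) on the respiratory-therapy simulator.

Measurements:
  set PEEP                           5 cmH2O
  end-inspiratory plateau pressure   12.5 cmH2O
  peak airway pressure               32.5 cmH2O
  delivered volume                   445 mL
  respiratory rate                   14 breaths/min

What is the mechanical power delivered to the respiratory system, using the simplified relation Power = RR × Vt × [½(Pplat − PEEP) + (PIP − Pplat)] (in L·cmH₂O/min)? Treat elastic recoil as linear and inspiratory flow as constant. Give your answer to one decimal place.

Per-breath work = Vt × [½(Pplat−PEEP) + (PIP−Pplat)] = 0.445 × [0.5×7.5 + 20.0] = 0.445 × 23.75 = 10.569 L·cmH2O.
Power = 14 × 10.569 = 147.97 L·cmH2O/min.

148.0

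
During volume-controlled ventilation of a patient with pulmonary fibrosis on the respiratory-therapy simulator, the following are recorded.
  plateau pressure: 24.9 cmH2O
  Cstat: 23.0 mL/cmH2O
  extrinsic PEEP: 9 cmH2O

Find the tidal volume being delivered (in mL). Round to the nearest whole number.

Vt = Cstat × (Pplat − PEEP) = 23.0 × (24.9 − 9) = 23.0 × 15.9 = 365.7 mL.

366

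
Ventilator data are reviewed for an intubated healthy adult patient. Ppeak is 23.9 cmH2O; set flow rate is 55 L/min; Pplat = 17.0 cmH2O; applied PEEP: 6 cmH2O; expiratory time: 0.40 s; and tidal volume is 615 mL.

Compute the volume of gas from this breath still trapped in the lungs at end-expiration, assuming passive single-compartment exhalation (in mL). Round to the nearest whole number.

238

Flow: 55 L/min ÷ 60 = 0.9167 L/s.
R = (PIP − Pplat)/V̇ = (23.9 − 17.0) / 0.9167 = 6.9/0.9167 = 7.527 cmH2O·s/L.
C = Vt/(Pplat − PEEP) = 615.0 / (17.0 − 6) = 615.0/11.0 = 55.909 mL/cmH2O.
τ = R × C = 7.527 × 0.05591 L/cmH2O = 0.4208 s.
Fraction remaining = e^(−Te/τ) = e^(−0.40/0.4208) = 0.3865.
Trapped volume = 615.0 × 0.3865 = 237.7 mL.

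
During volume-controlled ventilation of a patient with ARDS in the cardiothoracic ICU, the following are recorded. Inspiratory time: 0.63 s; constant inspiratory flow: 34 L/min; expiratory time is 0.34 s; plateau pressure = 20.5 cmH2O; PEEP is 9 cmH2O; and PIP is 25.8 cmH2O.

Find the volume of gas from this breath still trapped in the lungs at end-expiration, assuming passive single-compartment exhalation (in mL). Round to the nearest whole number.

111

Flow: 34 L/min ÷ 60 = 0.5667 L/s.
Vt = flow × Ti = 0.5667 L/s × 0.63 s × 1000 mL/L = 357.02 mL.
R = (PIP − Pplat)/V̇ = (25.8 − 20.5) / 0.5667 = 5.3/0.5667 = 9.352 cmH2O·s/L.
C = Vt/(Pplat − PEEP) = 357.02 / (20.5 − 9) = 357.02/11.5 = 31.045 mL/cmH2O.
τ = R × C = 9.352 × 0.03105 L/cmH2O = 0.2904 s.
Fraction remaining = e^(−Te/τ) = e^(−0.34/0.2904) = 0.3101.
Trapped volume = 357.02 × 0.3101 = 110.71 mL.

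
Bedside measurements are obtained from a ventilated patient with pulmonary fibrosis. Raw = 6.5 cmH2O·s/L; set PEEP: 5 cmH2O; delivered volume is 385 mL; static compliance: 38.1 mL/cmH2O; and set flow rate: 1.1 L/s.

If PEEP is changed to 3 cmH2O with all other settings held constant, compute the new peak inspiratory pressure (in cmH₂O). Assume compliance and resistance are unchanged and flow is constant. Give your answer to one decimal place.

20.3

PIP = Vt/C + R·V̇ + PEEP (constant-flow equation of motion).
Only the baseline term changes: ΔPIP = ΔPEEP = 3 − 5 = -2.0 cmH2O.
Original PIP = 385/38.1 + 6.5×1.1 + 5 = 22.255 cmH2O; new PIP = 22.255 + (-2.0) = 20.255 cmH2O.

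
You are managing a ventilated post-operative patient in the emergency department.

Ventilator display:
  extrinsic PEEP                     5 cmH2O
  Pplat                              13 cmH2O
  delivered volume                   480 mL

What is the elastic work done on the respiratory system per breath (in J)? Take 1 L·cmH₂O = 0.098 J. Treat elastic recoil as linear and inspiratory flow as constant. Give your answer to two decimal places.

0.19

Elastic work ≈ ½ × (Pplat − PEEP) × Vt = 0.5 × (13 − 5) × 0.480 L = 0.5 × 8.0 × 0.480 = 1.92 L·cmH2O.
× 0.098 J/(L·cmH2O) → 0.1882 J.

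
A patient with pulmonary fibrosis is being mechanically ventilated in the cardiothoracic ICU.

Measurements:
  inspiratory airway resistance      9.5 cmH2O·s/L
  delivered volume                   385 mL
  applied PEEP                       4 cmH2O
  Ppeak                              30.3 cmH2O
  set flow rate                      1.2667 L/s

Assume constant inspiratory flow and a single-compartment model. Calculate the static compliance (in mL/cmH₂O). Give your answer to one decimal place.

Equation of motion (constant flow): PIP = Vt/C + R·V̇ + PEEP.
Vt/C = PIP − R·V̇ − PEEP = 30.3 − 9.5×1.2667 − 4 = 30.3 − 12.034 − 4 = 14.266 cmH2O.
C = Vt / 14.266 = 385 / 14.266 = 26.987 mL/cmH2O.

27.0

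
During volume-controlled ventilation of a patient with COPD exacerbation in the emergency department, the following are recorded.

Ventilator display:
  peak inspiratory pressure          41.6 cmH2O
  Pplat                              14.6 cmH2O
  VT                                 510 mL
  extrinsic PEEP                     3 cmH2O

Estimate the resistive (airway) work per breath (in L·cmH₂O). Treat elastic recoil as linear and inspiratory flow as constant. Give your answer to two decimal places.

With constant inspiratory flow the resistive pressure is constant at PIP − Pplat = 41.6 − 14.6 = 27.0 cmH2O, so resistive work = 27.0 × 0.510 = 13.77 L·cmH2O.

13.77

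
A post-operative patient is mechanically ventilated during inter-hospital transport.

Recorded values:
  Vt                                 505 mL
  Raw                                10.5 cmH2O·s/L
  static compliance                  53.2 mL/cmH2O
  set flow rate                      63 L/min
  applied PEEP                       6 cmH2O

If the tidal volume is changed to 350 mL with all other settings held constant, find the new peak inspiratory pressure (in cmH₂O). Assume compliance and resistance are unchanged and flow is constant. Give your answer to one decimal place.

Flow: 63 L/min ÷ 60 = 1.05 L/s.
PIP = Vt/C + R·V̇ + PEEP (constant-flow equation of motion).
Only the elastic term changes: ΔPIP = ΔVt / C = (350 − 505) / 53.2 = -2.914 cmH2O.
Original PIP = 505/53.2 + 10.5×1.05 + 6 = 26.517 cmH2O; new PIP = 26.517 + (-2.914) = 23.603 cmH2O.

23.6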